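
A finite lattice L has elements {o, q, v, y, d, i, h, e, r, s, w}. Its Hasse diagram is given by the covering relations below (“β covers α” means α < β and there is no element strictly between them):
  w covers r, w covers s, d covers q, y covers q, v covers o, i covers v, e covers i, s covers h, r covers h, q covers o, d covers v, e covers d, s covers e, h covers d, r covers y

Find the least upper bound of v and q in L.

d

Common upper bounds of {v, q}: d, e, h, r, s, w.
The least among these is d.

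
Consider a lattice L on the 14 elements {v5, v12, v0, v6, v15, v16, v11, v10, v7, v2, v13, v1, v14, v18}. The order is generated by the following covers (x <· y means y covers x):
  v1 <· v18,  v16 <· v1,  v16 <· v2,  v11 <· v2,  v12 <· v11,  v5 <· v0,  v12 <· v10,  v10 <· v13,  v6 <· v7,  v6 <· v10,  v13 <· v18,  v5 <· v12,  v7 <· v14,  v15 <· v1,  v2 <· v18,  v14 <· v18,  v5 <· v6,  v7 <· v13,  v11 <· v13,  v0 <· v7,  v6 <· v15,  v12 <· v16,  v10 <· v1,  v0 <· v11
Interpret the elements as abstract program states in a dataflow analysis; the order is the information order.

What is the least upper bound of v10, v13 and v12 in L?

v13

Common upper bounds of {v10, v13, v12}: v13, v18.
The least among these is v13.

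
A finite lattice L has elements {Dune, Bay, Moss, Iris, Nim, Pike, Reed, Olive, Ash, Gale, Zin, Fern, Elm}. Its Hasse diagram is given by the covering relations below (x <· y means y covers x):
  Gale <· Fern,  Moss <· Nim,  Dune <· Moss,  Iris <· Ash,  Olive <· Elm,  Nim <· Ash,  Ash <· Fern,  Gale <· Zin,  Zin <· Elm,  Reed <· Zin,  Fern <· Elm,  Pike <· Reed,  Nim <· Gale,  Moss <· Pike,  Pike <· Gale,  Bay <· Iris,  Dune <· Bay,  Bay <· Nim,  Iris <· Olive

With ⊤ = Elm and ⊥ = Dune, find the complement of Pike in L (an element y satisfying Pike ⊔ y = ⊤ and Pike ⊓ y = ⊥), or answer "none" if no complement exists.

Need y with Pike ∨ y = Elm and Pike ∧ y = Dune.
Checking each element gives: Olive.

Olive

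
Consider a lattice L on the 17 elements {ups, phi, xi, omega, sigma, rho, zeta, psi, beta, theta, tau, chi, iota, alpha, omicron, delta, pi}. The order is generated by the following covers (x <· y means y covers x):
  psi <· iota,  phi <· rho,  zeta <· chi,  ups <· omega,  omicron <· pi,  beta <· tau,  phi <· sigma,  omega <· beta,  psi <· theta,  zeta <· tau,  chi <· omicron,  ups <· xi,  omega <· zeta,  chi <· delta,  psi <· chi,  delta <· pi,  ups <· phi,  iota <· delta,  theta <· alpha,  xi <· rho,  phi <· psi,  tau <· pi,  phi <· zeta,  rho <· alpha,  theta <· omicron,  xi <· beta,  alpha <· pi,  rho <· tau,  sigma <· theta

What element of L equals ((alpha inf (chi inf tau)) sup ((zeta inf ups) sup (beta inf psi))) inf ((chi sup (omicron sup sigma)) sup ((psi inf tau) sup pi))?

chi ∧ tau = zeta
alpha ∧ zeta = phi
zeta ∧ ups = ups
beta ∧ psi = ups
ups ∨ ups = ups
phi ∨ ups = phi
omicron ∨ sigma = omicron
chi ∨ omicron = omicron
psi ∧ tau = phi
phi ∨ pi = pi
omicron ∨ pi = pi
phi ∧ pi = phi

phi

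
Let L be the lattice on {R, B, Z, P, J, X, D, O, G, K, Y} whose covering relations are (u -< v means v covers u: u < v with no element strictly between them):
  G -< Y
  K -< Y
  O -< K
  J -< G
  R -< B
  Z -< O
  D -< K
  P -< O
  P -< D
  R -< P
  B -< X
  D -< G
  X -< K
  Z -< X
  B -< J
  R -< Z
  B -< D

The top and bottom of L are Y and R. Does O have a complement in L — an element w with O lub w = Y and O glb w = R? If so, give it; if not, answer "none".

Need w with O ∨ w = Y and O ∧ w = R.
Checking each element gives: J.

J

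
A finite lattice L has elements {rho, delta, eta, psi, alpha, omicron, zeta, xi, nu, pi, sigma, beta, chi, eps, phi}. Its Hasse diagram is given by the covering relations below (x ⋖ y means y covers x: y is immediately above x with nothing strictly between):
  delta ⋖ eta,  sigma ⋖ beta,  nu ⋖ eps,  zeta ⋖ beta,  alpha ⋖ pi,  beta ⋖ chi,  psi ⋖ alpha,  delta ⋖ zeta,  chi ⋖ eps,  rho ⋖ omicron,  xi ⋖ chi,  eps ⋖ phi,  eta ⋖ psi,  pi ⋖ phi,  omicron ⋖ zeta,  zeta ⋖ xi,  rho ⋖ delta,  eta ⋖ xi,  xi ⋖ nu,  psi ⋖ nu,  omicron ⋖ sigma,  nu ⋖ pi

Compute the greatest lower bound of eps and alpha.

Common lower bounds of {eps, alpha}: delta, eta, psi, rho.
The greatest among these is psi.

psi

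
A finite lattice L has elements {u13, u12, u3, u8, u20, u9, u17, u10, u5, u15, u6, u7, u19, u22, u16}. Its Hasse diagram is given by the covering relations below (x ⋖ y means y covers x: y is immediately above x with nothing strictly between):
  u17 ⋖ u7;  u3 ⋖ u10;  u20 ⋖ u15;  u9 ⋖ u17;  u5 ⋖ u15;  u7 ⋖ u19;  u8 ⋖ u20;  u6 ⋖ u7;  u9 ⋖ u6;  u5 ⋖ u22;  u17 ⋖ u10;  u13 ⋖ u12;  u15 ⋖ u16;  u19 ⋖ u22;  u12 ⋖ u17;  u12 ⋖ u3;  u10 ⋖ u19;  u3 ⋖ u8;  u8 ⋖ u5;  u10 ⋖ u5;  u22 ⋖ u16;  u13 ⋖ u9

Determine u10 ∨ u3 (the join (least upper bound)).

Common upper bounds of {u10, u3}: u10, u15, u16, u19, u22, u5.
The least among these is u10.

u10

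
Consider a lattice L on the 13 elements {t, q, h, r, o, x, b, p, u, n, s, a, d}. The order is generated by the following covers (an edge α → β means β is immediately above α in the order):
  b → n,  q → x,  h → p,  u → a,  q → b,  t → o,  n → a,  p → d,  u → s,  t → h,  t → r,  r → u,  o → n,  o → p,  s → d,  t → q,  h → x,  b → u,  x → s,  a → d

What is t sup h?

Common upper bounds of {t, h}: d, h, p, s, x.
The least among these is h.

h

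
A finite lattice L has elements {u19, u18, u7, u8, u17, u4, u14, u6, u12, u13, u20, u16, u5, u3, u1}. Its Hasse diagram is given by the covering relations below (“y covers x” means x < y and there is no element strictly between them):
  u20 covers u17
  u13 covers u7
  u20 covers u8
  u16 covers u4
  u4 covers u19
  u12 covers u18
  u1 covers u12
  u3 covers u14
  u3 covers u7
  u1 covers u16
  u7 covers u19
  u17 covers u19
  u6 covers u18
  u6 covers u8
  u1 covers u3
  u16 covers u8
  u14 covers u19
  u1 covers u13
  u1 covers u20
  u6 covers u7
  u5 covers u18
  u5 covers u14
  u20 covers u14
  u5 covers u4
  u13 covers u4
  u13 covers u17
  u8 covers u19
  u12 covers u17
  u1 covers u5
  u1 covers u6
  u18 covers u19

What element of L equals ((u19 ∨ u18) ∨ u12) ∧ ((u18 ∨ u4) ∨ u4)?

u18

u19 ∨ u18 = u18
u18 ∨ u12 = u12
u18 ∨ u4 = u5
u5 ∨ u4 = u5
u12 ∧ u5 = u18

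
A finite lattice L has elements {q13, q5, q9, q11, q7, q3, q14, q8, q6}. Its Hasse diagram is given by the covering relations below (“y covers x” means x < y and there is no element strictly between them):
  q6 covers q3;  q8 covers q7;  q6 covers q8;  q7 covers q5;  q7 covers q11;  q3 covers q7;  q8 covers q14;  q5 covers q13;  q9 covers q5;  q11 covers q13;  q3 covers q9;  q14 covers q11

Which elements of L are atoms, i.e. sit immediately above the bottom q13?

The atoms are exactly the elements that cover q13: q11, q5.

q11, q5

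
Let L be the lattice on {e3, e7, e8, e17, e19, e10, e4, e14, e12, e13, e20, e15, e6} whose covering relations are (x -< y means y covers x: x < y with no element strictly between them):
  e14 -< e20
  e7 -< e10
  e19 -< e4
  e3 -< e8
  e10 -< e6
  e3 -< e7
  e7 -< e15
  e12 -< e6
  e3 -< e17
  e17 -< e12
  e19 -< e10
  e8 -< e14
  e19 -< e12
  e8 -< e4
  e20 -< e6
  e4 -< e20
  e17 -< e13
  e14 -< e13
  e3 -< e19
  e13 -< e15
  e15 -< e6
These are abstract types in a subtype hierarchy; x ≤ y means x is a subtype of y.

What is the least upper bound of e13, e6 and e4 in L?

e6

Common upper bounds of {e13, e6, e4}: e6.
The least among these is e6.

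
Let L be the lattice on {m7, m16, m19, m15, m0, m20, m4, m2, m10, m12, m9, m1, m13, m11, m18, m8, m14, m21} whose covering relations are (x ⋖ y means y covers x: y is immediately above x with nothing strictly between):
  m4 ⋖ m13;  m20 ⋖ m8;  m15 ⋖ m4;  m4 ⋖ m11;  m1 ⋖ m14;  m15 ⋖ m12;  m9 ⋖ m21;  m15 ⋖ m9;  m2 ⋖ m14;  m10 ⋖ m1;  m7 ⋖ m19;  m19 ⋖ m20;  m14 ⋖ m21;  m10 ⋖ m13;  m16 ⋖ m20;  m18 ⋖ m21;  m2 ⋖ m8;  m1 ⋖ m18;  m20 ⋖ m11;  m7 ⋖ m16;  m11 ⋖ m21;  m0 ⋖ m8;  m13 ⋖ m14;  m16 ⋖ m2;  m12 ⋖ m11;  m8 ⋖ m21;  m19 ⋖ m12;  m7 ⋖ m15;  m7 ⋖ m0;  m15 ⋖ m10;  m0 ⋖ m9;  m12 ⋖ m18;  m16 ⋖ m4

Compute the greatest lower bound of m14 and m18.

Common lower bounds of {m14, m18}: m1, m10, m15, m7.
The greatest among these is m1.

m1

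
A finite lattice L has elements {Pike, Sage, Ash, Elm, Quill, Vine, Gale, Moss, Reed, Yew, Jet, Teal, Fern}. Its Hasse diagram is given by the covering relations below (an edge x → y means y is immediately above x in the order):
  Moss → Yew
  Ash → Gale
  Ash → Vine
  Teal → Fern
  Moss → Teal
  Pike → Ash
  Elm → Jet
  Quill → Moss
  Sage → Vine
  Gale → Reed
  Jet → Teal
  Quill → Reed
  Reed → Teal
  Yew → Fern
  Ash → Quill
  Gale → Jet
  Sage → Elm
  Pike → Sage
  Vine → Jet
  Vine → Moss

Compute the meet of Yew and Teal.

Common lower bounds of {Yew, Teal}: Ash, Moss, Pike, Quill, Sage, Vine.
The greatest among these is Moss.

Moss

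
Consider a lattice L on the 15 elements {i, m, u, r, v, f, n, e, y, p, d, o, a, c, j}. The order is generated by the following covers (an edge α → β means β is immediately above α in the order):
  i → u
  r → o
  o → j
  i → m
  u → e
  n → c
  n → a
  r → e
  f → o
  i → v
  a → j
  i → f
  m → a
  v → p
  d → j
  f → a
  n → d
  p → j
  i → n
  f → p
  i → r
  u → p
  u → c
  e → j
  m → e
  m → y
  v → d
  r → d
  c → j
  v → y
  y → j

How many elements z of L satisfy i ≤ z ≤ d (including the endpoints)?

The interval [i, d] = {d, i, n, r, v}, which has 5 elements.

5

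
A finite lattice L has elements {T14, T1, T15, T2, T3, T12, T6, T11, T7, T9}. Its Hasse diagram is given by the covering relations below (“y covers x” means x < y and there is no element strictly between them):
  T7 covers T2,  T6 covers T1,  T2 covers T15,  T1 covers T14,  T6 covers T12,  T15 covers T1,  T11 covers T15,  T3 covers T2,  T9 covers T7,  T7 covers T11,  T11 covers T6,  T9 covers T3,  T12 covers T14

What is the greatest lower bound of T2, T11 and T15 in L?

T15

Common lower bounds of {T2, T11, T15}: T1, T14, T15.
The greatest among these is T15.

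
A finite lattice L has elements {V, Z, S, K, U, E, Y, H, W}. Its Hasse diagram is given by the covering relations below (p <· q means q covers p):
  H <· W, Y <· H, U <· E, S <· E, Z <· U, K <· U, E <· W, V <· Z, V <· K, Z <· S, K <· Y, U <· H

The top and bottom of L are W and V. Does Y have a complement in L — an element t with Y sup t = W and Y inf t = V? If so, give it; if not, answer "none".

Need t with Y ∨ t = W and Y ∧ t = V.
Checking each element gives: S.

S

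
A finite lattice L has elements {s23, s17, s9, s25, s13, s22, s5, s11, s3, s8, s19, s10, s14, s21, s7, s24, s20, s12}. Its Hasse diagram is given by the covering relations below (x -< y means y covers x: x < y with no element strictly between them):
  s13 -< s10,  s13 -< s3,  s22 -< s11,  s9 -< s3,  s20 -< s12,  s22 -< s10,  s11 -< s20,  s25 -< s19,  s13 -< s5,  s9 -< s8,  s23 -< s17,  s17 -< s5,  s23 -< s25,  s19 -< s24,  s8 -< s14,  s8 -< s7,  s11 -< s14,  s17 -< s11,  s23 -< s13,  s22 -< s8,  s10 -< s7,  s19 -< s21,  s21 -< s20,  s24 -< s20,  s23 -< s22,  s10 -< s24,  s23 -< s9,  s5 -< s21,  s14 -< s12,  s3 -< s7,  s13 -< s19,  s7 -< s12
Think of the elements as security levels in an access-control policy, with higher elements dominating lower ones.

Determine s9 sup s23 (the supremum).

s9

Common upper bounds of {s9, s23}: s12, s14, s3, s7, s8, s9.
The least among these is s9.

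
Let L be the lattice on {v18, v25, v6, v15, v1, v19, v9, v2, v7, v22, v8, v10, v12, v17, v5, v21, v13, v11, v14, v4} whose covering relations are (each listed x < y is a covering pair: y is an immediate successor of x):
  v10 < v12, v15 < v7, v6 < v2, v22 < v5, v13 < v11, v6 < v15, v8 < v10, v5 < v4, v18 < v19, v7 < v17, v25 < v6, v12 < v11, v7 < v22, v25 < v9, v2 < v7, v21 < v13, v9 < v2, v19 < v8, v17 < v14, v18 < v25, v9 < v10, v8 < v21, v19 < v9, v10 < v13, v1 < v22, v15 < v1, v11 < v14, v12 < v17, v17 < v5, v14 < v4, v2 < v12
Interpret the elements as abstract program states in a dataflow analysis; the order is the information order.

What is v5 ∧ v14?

v17

Common lower bounds of {v5, v14}: v10, v12, v15, v17, v18, v19, v2, v25, v6, v7, v8, v9.
The greatest among these is v17.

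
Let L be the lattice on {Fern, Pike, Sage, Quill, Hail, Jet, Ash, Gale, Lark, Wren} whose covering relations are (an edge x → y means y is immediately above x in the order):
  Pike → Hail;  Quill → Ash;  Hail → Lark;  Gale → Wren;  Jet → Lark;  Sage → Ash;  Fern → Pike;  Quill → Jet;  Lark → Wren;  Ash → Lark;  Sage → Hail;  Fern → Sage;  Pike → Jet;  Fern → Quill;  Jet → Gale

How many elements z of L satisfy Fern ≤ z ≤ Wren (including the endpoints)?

10

The interval [Fern, Wren] = {Ash, Fern, Gale, Hail, Jet, Lark, Pike, Quill, Sage, Wren}, which has 10 elements.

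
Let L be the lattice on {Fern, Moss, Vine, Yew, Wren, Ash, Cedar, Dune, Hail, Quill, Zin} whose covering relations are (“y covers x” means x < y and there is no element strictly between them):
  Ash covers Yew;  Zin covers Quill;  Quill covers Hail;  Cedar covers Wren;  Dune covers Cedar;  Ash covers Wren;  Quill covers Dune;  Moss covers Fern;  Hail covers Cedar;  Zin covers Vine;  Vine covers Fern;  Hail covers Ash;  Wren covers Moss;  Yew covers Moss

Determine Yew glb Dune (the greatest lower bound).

Moss

Common lower bounds of {Yew, Dune}: Fern, Moss.
The greatest among these is Moss.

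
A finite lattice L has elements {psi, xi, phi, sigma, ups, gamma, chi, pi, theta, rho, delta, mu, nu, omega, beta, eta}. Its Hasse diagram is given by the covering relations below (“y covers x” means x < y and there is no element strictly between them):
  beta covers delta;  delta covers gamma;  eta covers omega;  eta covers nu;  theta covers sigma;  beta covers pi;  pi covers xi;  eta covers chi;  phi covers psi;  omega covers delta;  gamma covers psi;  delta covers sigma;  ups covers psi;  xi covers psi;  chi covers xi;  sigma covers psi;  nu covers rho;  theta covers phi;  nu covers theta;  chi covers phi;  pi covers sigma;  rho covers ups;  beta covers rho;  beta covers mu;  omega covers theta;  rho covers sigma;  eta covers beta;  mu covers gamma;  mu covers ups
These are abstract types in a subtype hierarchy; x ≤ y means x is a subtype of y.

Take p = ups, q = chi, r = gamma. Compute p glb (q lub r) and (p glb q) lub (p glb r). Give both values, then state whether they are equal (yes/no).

q lub r = eta, so p glb (q lub r) = ups glb eta = ups.
p glb q = psi and p glb r = psi, so (p glb q) lub (p glb r) = psi lub psi = psi.
Equal: no.

ups; psi; no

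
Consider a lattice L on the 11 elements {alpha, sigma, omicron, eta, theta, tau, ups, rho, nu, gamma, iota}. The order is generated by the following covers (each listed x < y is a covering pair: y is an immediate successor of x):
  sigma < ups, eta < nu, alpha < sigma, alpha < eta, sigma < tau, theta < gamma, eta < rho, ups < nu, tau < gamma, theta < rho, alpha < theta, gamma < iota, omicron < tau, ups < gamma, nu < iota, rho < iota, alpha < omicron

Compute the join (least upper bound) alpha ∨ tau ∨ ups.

Common upper bounds of {alpha, tau, ups}: gamma, iota.
The least among these is gamma.

gamma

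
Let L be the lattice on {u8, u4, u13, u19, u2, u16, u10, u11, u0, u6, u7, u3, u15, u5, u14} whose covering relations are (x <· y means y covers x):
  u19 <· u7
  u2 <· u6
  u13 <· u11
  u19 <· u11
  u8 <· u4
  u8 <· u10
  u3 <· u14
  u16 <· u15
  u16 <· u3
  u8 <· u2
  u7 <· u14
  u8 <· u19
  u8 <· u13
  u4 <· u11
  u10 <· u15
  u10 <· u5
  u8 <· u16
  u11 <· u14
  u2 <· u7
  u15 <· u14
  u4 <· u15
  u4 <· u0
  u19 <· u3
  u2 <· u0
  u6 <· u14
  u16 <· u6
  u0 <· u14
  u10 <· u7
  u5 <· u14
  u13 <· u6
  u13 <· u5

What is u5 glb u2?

Common lower bounds of {u5, u2}: u8.
The greatest among these is u8.

u8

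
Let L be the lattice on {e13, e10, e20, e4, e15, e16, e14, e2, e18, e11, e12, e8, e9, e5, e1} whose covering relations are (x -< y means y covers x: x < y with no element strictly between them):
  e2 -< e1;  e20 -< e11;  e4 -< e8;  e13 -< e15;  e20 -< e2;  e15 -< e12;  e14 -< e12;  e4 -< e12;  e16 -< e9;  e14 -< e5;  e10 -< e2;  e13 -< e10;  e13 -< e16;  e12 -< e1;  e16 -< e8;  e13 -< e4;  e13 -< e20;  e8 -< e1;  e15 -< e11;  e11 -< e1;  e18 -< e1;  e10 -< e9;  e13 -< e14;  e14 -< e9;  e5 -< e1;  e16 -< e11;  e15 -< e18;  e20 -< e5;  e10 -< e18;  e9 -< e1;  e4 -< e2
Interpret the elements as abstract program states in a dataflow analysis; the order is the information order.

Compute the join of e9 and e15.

e1

Common upper bounds of {e9, e15}: e1.
The least among these is e1.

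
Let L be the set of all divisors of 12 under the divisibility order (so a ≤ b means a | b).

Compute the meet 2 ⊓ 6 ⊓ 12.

2

In the divisibility order, the meet is the greatest common divisor: gcd(2, 6, 12) = 2.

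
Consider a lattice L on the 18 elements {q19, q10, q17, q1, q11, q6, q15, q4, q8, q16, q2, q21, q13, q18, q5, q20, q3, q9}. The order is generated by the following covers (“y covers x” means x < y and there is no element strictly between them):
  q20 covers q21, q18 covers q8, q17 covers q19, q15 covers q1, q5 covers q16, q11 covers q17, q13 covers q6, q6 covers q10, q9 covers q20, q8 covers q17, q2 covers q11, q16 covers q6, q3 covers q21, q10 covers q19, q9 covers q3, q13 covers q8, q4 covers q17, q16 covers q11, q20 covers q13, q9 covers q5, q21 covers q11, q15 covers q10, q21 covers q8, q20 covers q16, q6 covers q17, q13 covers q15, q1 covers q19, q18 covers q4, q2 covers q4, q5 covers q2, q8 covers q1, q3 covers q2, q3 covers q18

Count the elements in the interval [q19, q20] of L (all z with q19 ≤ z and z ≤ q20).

12

The interval [q19, q20] = {q1, q10, q11, q13, q15, q16, q17, q19, q20, q21, q6, q8}, which has 12 elements.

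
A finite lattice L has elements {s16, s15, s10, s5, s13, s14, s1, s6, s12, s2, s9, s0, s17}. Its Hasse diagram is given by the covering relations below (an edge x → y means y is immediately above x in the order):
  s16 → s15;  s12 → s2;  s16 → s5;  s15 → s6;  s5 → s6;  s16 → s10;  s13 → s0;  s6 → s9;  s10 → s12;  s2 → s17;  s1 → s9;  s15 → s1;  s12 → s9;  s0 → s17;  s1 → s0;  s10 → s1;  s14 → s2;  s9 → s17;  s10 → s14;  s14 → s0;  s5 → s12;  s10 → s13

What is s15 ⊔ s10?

Common upper bounds of {s15, s10}: s0, s1, s17, s9.
The least among these is s1.

s1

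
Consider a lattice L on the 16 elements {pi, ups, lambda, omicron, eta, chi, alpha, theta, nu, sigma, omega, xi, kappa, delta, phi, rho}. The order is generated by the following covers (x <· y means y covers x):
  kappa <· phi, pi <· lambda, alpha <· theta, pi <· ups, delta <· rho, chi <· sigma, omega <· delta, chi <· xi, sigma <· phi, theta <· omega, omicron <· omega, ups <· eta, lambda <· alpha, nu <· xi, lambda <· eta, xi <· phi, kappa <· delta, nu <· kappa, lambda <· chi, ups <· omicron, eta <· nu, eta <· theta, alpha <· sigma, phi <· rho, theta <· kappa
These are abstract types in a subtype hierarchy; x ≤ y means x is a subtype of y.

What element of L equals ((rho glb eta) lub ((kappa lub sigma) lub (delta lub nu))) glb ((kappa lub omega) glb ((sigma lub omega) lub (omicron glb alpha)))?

rho ∧ eta = eta
kappa ∨ sigma = phi
delta ∨ nu = delta
phi ∨ delta = rho
eta ∨ rho = rho
kappa ∨ omega = delta
sigma ∨ omega = rho
omicron ∧ alpha = pi
rho ∨ pi = rho
delta ∧ rho = delta
rho ∧ delta = delta

delta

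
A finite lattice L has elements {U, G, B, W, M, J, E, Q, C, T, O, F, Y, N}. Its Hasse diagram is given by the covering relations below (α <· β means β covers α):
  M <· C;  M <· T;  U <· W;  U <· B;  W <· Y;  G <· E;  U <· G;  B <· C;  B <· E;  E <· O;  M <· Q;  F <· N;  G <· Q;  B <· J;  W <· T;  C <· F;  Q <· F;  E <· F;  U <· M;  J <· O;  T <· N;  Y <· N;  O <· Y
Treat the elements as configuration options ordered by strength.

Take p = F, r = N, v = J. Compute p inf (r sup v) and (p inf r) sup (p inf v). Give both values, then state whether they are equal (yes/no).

F; F; yes

r sup v = N, so p inf (r sup v) = F inf N = F.
p inf r = F and p inf v = B, so (p inf r) sup (p inf v) = F sup B = F.
Equal: yes.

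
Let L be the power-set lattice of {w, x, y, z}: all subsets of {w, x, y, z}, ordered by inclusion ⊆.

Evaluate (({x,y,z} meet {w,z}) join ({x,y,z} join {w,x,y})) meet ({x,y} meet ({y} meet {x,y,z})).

{y}

{x,y,z} ∧ {w,z} = {z}
{x,y,z} ∨ {w,x,y} = {w,x,y,z}
{z} ∨ {w,x,y,z} = {w,x,y,z}
{y} ∧ {x,y,z} = {y}
{x,y} ∧ {y} = {y}
{w,x,y,z} ∧ {y} = {y}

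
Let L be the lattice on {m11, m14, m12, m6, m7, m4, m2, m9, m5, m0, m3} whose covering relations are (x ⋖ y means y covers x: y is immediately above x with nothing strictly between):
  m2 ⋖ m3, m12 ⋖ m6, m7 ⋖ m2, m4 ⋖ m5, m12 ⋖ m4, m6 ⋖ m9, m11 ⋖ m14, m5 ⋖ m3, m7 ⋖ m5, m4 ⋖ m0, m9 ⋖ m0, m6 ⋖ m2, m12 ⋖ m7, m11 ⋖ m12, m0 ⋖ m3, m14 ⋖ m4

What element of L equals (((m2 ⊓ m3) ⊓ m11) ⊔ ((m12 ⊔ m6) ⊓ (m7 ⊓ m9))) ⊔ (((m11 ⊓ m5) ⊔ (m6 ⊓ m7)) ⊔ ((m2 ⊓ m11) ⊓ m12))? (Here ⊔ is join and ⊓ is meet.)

m2 ∧ m3 = m2
m2 ∧ m11 = m11
m12 ∨ m6 = m6
m7 ∧ m9 = m12
m6 ∧ m12 = m12
m11 ∨ m12 = m12
m11 ∧ m5 = m11
m6 ∧ m7 = m12
m11 ∨ m12 = m12
m2 ∧ m11 = m11
m11 ∧ m12 = m11
m12 ∨ m11 = m12
m12 ∨ m12 = m12

m12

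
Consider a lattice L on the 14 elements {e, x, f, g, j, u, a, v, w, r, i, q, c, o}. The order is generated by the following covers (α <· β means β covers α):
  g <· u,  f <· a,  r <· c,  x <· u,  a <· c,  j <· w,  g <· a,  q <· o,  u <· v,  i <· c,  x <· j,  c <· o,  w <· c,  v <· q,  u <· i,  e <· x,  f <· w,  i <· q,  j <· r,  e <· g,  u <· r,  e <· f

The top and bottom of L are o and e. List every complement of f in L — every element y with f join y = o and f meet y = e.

Need y with f ∨ y = o and f ∧ y = e.
Checking each element gives: q, v.

q, v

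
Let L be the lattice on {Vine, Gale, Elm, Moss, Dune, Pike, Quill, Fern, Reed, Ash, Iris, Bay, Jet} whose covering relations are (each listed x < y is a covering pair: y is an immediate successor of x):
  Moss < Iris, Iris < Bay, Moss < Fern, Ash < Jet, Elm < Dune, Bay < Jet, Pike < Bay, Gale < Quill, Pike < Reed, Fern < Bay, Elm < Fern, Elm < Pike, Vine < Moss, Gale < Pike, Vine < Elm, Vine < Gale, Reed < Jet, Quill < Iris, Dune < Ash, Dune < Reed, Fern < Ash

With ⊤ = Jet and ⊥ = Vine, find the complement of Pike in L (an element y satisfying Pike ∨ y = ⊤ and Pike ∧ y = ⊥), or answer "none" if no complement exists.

none

For every candidate y, either Pike ∨ y ≠ Jet or Pike ∧ y ≠ Vine; no complement exists.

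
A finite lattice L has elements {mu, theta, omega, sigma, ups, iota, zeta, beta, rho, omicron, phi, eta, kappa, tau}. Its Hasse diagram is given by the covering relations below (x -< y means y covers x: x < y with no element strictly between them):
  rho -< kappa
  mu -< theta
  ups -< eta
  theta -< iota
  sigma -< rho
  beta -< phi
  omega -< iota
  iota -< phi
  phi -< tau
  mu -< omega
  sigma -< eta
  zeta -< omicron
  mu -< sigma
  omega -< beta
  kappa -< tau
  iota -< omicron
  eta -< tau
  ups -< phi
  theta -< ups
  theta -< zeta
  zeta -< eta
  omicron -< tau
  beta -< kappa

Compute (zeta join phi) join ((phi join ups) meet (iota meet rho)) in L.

tau

zeta ∨ phi = tau
phi ∨ ups = phi
iota ∧ rho = mu
phi ∧ mu = mu
tau ∨ mu = tau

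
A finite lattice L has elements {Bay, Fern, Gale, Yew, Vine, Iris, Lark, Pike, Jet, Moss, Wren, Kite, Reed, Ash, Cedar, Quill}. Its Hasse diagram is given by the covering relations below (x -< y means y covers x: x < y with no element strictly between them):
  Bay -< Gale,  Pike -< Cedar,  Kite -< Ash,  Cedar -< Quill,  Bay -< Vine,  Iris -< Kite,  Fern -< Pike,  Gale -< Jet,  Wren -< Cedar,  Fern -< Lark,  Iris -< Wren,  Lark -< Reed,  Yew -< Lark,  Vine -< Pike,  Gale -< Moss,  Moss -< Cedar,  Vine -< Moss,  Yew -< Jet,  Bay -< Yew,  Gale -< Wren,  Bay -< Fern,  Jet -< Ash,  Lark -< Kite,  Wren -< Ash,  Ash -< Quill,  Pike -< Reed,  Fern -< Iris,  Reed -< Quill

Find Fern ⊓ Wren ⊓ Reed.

Fern

Common lower bounds of {Fern, Wren, Reed}: Bay, Fern.
The greatest among these is Fern.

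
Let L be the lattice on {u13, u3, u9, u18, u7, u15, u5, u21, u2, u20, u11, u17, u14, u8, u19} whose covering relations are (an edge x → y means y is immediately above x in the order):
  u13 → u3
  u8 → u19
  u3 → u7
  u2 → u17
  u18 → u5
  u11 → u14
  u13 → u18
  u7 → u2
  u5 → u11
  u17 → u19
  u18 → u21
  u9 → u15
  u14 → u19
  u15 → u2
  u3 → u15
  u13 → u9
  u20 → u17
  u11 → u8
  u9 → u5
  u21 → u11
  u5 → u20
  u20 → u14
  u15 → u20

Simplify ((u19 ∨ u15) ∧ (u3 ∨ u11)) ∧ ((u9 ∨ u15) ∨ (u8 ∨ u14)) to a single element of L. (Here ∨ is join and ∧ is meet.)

u14

u19 ∨ u15 = u19
u3 ∨ u11 = u14
u19 ∧ u14 = u14
u9 ∨ u15 = u15
u8 ∨ u14 = u19
u15 ∨ u19 = u19
u14 ∧ u19 = u14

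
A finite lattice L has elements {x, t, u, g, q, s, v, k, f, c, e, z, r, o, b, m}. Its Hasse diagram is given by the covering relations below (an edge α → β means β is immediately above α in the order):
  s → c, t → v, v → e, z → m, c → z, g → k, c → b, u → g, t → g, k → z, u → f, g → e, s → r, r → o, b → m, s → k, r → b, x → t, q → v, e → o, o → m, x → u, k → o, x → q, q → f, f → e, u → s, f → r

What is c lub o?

Common upper bounds of {c, o}: m.
The least among these is m.

m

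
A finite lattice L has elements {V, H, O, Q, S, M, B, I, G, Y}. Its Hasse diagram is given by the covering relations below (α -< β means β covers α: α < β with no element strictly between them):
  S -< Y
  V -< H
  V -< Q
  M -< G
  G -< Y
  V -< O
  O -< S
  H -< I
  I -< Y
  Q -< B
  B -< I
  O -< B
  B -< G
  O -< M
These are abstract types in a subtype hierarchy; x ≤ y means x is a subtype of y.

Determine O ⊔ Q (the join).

Common upper bounds of {O, Q}: B, G, I, Y.
The least among these is B.

B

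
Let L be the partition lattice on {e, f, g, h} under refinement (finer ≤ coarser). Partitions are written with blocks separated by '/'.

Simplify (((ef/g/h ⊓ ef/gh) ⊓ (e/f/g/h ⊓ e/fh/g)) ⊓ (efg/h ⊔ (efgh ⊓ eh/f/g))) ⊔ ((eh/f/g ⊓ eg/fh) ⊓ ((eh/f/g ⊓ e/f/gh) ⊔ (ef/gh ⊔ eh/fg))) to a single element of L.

e/f/g/h

ef/g/h ∧ ef/gh = ef/g/h
e/f/g/h ∧ e/fh/g = e/f/g/h
ef/g/h ∧ e/f/g/h = e/f/g/h
efgh ∧ eh/f/g = eh/f/g
efg/h ∨ eh/f/g = efgh
e/f/g/h ∧ efgh = e/f/g/h
eh/f/g ∧ eg/fh = e/f/g/h
eh/f/g ∧ e/f/gh = e/f/g/h
ef/gh ∨ eh/fg = efgh
e/f/g/h ∨ efgh = efgh
e/f/g/h ∧ efgh = e/f/g/h
e/f/g/h ∨ e/f/g/h = e/f/g/h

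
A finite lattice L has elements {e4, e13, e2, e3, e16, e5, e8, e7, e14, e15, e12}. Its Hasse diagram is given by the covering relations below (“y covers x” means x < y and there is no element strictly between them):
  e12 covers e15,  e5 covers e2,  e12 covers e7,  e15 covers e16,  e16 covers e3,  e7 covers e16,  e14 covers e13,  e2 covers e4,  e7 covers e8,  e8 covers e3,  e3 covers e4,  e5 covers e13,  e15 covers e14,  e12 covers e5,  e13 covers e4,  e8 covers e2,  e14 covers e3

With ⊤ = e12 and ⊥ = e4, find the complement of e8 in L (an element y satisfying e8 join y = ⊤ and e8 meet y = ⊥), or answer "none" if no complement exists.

e13

Need y with e8 ∨ y = e12 and e8 ∧ y = e4.
Checking each element gives: e13.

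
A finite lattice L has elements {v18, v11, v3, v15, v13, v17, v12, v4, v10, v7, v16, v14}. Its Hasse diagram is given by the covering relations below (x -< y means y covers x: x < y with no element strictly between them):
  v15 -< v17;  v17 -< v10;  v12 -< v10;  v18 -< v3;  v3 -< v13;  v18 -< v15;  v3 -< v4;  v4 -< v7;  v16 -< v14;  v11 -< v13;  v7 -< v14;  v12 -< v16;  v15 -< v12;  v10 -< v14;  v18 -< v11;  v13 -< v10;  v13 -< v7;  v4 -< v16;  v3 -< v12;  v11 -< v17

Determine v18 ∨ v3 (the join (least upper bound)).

Common upper bounds of {v18, v3}: v10, v12, v13, v14, v16, v3, v4, v7.
The least among these is v3.

v3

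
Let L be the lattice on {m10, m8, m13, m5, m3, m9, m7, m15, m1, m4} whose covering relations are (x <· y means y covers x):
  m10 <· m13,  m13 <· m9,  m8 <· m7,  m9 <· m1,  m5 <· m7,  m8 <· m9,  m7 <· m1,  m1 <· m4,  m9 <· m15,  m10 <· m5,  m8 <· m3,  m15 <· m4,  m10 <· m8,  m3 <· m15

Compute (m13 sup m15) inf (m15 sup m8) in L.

m15

m13 ∨ m15 = m15
m15 ∨ m8 = m15
m15 ∧ m15 = m15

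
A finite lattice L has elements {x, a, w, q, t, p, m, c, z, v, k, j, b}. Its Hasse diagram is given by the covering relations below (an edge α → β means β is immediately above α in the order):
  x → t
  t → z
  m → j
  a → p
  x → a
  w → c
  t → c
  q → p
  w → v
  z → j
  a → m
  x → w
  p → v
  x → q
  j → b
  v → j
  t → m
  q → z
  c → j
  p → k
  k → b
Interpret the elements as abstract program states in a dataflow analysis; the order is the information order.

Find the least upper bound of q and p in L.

p

Common upper bounds of {q, p}: b, j, k, p, v.
The least among these is p.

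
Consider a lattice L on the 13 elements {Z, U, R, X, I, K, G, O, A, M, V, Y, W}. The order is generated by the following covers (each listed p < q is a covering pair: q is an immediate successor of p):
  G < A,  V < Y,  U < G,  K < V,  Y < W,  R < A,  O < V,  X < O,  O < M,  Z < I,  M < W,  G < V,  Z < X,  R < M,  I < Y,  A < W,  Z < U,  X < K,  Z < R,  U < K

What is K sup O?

V

Common upper bounds of {K, O}: V, W, Y.
The least among these is V.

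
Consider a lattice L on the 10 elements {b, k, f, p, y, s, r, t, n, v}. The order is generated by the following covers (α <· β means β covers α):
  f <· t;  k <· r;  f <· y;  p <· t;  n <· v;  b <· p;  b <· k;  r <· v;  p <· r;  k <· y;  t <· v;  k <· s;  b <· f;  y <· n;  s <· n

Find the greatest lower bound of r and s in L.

Common lower bounds of {r, s}: b, k.
The greatest among these is k.

k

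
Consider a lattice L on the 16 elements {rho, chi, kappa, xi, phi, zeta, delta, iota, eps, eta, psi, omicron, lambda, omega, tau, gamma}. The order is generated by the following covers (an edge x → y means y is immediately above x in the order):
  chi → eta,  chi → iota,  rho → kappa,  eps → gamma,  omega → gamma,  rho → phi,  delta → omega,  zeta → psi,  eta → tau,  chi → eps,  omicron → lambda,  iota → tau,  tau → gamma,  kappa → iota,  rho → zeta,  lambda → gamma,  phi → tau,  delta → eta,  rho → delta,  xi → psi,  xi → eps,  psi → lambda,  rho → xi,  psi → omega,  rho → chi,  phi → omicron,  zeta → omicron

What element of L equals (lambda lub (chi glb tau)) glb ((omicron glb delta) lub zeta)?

zeta

chi ∧ tau = chi
lambda ∨ chi = gamma
omicron ∧ delta = rho
rho ∨ zeta = zeta
gamma ∧ zeta = zeta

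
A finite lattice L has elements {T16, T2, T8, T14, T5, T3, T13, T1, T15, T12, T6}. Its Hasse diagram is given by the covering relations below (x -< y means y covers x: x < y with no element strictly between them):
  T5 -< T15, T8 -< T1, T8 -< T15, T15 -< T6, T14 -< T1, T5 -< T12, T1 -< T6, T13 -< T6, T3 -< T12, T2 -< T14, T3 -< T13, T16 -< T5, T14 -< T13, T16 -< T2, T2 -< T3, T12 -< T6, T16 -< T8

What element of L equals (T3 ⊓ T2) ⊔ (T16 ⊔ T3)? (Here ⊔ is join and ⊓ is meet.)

T3 ∧ T2 = T2
T16 ∨ T3 = T3
T2 ∨ T3 = T3

T3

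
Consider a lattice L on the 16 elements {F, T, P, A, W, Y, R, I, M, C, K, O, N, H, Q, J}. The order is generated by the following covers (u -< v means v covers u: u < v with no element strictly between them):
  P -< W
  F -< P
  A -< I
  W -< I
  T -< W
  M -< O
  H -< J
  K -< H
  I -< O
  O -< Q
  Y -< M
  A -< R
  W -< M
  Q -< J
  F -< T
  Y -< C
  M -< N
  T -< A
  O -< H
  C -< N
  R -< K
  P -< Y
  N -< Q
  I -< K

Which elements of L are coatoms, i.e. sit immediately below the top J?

H, Q

The coatoms are exactly the elements covered by J: H, Q.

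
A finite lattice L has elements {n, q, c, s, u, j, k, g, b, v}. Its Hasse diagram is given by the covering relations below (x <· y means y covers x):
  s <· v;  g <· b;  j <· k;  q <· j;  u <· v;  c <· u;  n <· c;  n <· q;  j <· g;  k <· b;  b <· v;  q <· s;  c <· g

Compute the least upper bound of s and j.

Common upper bounds of {s, j}: v.
The least among these is v.

v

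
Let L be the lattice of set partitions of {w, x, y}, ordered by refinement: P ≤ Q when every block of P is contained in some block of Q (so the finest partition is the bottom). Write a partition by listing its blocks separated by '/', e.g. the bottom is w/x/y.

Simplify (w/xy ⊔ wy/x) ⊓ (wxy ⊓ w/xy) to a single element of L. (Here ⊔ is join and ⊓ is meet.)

w/xy

w/xy ∨ wy/x = wxy
wxy ∧ w/xy = w/xy
wxy ∧ w/xy = w/xy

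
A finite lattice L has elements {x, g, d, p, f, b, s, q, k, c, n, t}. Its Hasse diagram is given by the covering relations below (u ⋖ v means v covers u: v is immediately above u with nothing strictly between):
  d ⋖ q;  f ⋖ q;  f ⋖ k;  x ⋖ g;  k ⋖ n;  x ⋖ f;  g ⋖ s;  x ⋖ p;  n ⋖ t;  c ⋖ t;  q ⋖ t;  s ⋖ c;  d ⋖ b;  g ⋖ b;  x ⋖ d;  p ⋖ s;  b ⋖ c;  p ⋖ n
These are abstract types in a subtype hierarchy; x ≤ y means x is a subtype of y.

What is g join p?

s

Common upper bounds of {g, p}: c, s, t.
The least among these is s.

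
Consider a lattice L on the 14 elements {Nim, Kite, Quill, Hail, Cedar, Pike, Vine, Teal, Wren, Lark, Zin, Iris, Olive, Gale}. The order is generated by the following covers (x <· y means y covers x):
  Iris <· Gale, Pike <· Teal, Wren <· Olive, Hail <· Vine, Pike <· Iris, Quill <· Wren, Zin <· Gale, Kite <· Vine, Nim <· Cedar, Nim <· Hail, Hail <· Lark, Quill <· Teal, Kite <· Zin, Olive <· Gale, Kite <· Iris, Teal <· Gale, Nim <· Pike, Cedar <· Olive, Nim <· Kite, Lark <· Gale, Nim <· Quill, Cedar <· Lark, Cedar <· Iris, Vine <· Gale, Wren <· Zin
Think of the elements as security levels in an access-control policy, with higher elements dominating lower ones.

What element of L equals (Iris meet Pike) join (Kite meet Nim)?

Pike

Iris ∧ Pike = Pike
Kite ∧ Nim = Nim
Pike ∨ Nim = Pike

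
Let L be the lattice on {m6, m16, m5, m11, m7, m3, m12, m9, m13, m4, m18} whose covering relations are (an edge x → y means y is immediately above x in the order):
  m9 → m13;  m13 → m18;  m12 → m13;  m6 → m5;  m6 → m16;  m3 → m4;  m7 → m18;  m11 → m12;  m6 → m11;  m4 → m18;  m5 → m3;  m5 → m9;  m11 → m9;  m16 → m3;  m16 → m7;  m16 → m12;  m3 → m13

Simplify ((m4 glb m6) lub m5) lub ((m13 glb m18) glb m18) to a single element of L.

m13

m4 ∧ m6 = m6
m6 ∨ m5 = m5
m13 ∧ m18 = m13
m13 ∧ m18 = m13
m5 ∨ m13 = m13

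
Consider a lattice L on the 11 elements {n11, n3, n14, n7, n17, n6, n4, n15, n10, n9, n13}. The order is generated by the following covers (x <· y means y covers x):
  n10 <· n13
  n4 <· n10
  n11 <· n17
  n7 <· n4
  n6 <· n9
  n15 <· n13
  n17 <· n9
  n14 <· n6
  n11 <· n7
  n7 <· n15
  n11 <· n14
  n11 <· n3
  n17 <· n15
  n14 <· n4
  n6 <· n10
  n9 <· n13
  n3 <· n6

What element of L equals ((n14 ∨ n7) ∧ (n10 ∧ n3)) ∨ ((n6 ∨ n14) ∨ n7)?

n14 ∨ n7 = n4
n10 ∧ n3 = n3
n4 ∧ n3 = n11
n6 ∨ n14 = n6
n6 ∨ n7 = n10
n11 ∨ n10 = n10

n10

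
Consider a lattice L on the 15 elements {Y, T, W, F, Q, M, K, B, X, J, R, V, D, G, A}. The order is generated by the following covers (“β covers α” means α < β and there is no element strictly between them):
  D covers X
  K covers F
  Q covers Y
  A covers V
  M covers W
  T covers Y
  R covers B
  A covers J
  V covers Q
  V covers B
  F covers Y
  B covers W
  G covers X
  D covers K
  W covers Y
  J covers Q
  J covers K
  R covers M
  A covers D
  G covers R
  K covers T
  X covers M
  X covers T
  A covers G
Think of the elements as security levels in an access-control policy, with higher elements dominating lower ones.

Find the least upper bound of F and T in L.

Common upper bounds of {F, T}: A, D, J, K.
The least among these is K.

K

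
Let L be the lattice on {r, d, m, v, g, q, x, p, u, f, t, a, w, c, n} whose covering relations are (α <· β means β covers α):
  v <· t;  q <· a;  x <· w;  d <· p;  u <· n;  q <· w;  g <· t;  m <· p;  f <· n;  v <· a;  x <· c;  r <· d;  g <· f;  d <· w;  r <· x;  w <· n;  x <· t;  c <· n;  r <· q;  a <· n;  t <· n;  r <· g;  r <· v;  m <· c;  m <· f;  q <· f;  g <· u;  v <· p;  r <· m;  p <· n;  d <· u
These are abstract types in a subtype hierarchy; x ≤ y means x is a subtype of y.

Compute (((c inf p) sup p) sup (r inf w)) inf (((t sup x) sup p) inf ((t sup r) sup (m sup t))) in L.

p

c ∧ p = m
m ∨ p = p
r ∧ w = r
p ∨ r = p
t ∨ x = t
t ∨ p = n
t ∨ r = t
m ∨ t = n
t ∨ n = n
n ∧ n = n
p ∧ n = p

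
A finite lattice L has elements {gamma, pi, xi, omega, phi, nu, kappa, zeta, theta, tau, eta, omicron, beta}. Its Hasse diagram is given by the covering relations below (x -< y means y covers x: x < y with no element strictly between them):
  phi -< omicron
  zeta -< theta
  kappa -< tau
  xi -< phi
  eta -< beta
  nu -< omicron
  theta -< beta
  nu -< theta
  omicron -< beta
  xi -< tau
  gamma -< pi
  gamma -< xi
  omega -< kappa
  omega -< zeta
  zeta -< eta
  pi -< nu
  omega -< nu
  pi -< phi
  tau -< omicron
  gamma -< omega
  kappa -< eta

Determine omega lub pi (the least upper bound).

nu

Common upper bounds of {omega, pi}: beta, nu, omicron, theta.
The least among these is nu.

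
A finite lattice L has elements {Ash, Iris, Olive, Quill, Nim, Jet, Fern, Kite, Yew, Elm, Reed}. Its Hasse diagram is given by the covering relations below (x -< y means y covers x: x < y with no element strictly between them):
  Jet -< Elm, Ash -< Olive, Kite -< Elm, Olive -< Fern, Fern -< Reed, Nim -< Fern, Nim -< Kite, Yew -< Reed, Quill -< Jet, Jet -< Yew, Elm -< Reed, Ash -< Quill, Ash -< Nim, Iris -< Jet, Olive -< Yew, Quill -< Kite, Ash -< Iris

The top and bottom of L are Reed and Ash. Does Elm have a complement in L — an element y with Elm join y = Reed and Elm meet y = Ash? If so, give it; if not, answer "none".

Need y with Elm ∨ y = Reed and Elm ∧ y = Ash.
Checking each element gives: Olive.

Olive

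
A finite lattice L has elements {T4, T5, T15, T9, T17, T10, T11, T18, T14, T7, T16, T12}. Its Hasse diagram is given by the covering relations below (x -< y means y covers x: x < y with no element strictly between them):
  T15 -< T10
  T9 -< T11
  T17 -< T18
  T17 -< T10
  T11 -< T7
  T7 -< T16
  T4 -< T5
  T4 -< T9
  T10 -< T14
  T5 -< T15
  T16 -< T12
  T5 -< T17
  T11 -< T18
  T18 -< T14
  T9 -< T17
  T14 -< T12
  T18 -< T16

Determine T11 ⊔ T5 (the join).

Common upper bounds of {T11, T5}: T12, T14, T16, T18.
The least among these is T18.

T18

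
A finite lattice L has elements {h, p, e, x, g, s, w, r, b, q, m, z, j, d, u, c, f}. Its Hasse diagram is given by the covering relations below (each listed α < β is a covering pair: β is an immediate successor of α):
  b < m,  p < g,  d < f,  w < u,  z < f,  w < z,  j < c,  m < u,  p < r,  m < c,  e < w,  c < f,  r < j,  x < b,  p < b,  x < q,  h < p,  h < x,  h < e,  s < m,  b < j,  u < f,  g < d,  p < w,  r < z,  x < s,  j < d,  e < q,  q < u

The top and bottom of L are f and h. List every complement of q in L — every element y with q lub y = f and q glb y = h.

g, r

Need y with q ∨ y = f and q ∧ y = h.
Checking each element gives: g, r.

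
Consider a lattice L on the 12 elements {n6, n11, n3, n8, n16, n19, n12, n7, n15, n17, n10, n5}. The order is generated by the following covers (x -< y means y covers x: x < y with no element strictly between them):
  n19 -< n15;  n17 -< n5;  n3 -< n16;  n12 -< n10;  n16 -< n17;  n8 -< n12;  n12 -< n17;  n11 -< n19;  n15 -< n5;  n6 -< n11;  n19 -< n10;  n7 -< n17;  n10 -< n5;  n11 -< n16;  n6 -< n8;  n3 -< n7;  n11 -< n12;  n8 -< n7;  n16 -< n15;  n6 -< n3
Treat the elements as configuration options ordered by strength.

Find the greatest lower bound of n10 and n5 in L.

n10

Common lower bounds of {n10, n5}: n10, n11, n12, n19, n6, n8.
The greatest among these is n10.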